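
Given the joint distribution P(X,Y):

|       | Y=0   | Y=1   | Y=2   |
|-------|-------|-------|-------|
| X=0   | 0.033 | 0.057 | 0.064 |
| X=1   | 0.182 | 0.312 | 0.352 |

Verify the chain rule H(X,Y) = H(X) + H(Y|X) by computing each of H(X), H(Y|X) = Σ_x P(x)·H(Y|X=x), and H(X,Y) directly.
H(X) = 0.6198 bits, H(Y|X) = 1.5339 bits, H(X,Y) = 2.1537 bits

Marginal of X (row sums):
  P(X=0) = 0.033 + 0.057 + 0.064 = 0.154
  P(X=1) = 0.182 + 0.312 + 0.352 = 0.846
H(X) = -[0.154·log₂(0.154) + 0.846·log₂(0.846)]
  = 0.41565 + 0.20411 = 0.6198 bits

H(Y|X) = Σ_x P(x)·H(Y|X=x):
  X=0: P(X=0) = 0.154, P(Y|X=0) = (3/14, 57/154, 32/77) → H(Y|X=0) = 1.53341
  X=1: P(X=1) = 0.846, P(Y|X=1) = (91/423, 52/141, 176/423) → H(Y|X=1) = 1.53399
H(Y|X) = 0.154·1.53341 + 0.846·1.53399 = 1.5339 bits

H(X,Y) = -Σ_{x,y} P(x,y) log₂ P(x,y). Per-cell terms -P(x,y)·log₂P(x,y):
  X=0: 0.16241, 0.23557, 0.25381
  X=1: 0.44735, 0.52428, 0.53024
Sum of the 6 terms: H(X,Y) = 2.1537 bits

Chain rule check:
  H(X) + H(Y|X) = 0.6198 + 1.5339 = 2.1537 bits
  H(X,Y) = 2.1537 bits
✓ Chain rule verified.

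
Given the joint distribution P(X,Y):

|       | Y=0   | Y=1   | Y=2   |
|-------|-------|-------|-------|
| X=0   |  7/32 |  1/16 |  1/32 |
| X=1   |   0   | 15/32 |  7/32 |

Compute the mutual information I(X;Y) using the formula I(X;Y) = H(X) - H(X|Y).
0.4825 bits

I(X;Y) = H(X) - H(X|Y)

Marginal of X (row sums):
  P(X=0) = 7/32 + 1/16 + 1/32 = 5/16
  P(X=1) = 0 + 15/32 + 7/32 = 11/16
H(X) = -[(5/16)·log₂(5/16) + (11/16)·log₂(11/16)]
  = 0.5244 + 0.3716 = 0.8960 bits

Marginal of Y (column sums):
  P(Y=0) = 7/32 + 0 = 7/32
  P(Y=1) = 1/16 + 15/32 = 17/32
  P(Y=2) = 1/32 + 7/32 = 1/4
H(X|Y) = Σ_y P(y)·H(X|Y=y):
  Y=0: P(Y=0) = 7/32, P(X|Y=0) = (1, 0) → H(X|Y=0) = 0.0000
  Y=1: P(Y=1) = 17/32, P(X|Y=1) = (2/17, 15/17) → H(X|Y=1) = 0.5226
  Y=2: P(Y=2) = 1/4, P(X|Y=2) = (1/8, 7/8) → H(X|Y=2) = 0.5436
H(X|Y) = (7/32)·0.0000 + (17/32)·0.5226 + (1/4)·0.5436 = 0.4135 bits

I(X;Y) = H(X) - H(X|Y) = 0.8960 - 0.4135 = 0.4825 bits

Cross-check via I(X;Y) = H(X) + H(Y) - H(X,Y): computing H(Y) from the column sums and H(X,Y) from the 6 cells in the same way gives H(Y) = 1.4644 bits and H(X,Y) = 1.8779 bits, so
I(X;Y) = 0.8960 + 1.4644 - 1.8779 = 0.4825 bits ✓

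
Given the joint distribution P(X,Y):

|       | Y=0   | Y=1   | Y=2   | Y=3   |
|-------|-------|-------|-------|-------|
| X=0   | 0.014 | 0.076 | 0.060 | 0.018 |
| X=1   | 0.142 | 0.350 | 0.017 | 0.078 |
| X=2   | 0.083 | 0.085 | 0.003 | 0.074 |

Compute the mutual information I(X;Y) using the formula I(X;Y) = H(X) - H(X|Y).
0.1582 bits

I(X;Y) = H(X) - H(X|Y)

Marginal of X (row sums):
  P(X=0) = 0.014 + 0.076 + 0.060 + 0.018 = 0.168
  P(X=1) = 0.142 + 0.350 + 0.017 + 0.078 = 0.587
  P(X=2) = 0.083 + 0.085 + 0.003 + 0.074 = 0.245
H(X) = -[0.168·log₂(0.168) + 0.587·log₂(0.587) + 0.245·log₂(0.245)]
  = 0.4323424 + 0.4511492 + 0.4971409 = 1.3806325 bits

Marginal of Y (column sums):
  P(Y=0) = 0.014 + 0.142 + 0.083 = 0.239
  P(Y=1) = 0.076 + 0.350 + 0.085 = 0.511
  P(Y=2) = 0.060 + 0.017 + 0.003 = 0.080
  P(Y=3) = 0.018 + 0.078 + 0.074 = 0.170
H(X|Y) = Σ_y P(y)·H(X|Y=y):
  Y=0: P(Y=0) = 0.239, P(X|Y=0) = (14/239, 142/239, 83/239) → H(X|Y=0) = 1.2159491
  Y=1: P(Y=1) = 0.511, P(X|Y=1) = (76/511, 50/73, 85/511) → H(X|Y=1) = 1.2132957
  Y=2: P(Y=2) = 0.080, P(X|Y=2) = (3/4, 17/80, 3/80) → H(X|Y=2) = 0.9637382
  Y=3: P(Y=3) = 0.170, P(X|Y=3) = (9/85, 39/85, 37/85) → H(X|Y=3) = 1.3810405
H(X|Y) = 0.239·1.2159491 + 0.511·1.2132957 + 0.080·0.9637382 + 0.170·1.3810405 = 1.2224819 bits

I(X;Y) = H(X) - H(X|Y) = 1.3806325 - 1.2224819 = 0.1582 bits

Cross-check via I(X;Y) = H(X) + H(Y) - H(X,Y): computing H(Y) from the column sums and H(X,Y) from the 12 cells in the same way gives H(Y) = 1.7145677 bits and H(X,Y) = 2.9370496 bits, so
I(X;Y) = 1.3806325 + 1.7145677 - 2.9370496 = 0.1582 bits ✓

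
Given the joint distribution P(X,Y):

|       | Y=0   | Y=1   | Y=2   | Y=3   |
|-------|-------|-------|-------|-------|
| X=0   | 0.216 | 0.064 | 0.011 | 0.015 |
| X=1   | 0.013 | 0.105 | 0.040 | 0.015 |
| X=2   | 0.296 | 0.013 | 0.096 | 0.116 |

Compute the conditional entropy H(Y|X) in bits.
1.4290 bits

H(Y|X) = H(X,Y) - H(X)

H(X,Y) = -Σ_{x,y} P(x,y) log₂ P(x,y). Per-cell terms -P(x,y)·log₂P(x,y):
  X=0: 0.47755, 0.25381, 0.07157, 0.09088
  X=1: 0.08145, 0.34141, 0.18575, 0.09088
  X=2: 0.51987, 0.08145, 0.32456, 0.36051
Sum of the 12 terms: H(X,Y) = 2.8797 bits

Marginal of X (row sums):
  P(X=0) = 0.216 + 0.064 + 0.011 + 0.015 = 0.306
  P(X=1) = 0.013 + 0.105 + 0.040 + 0.015 = 0.173
  P(X=2) = 0.296 + 0.013 + 0.096 + 0.116 = 0.521
H(X) = -[0.306·log₂(0.306) + 0.173·log₂(0.173) + 0.521·log₂(0.521)]
  = 0.52277 + 0.43789 + 0.49008 = 1.4507 bits

H(Y|X) = H(X,Y) - H(X) = 2.8797 - 1.4507 = 1.4290 bits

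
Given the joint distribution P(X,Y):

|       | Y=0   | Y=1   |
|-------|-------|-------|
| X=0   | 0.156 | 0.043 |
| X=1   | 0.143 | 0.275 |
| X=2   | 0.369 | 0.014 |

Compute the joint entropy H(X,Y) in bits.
2.1437 bits

H(X,Y) = -Σ_{x,y} P(x,y) log₂ P(x,y). Per-cell terms -P(x,y)·log₂P(x,y):
  X=0: 0.41814, 0.19520
  X=1: 0.40125, 0.51219
  X=2: 0.53074, 0.08622
Sum of the 6 terms: H(X,Y) = 2.1437 bits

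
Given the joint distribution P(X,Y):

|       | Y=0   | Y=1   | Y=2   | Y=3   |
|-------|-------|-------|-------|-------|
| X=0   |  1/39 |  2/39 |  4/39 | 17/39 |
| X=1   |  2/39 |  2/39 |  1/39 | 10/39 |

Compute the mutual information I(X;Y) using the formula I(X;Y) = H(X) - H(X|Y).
0.0371 bits

I(X;Y) = H(X) - H(X|Y)

Marginal of X (row sums):
  P(X=0) = 1/39 + 2/39 + 4/39 + 17/39 = 8/13
  P(X=1) = 2/39 + 2/39 + 1/39 + 10/39 = 5/13
H(X) = -[(8/13)·log₂(8/13) + (5/13)·log₂(5/13)]
  = 0.4310 + 0.5302 = 0.9612 bits

Marginal of Y (column sums):
  P(Y=0) = 1/39 + 2/39 = 1/13
  P(Y=1) = 2/39 + 2/39 = 4/39
  P(Y=2) = 4/39 + 1/39 = 5/39
  P(Y=3) = 17/39 + 10/39 = 9/13
H(X|Y) = Σ_y P(y)·H(X|Y=y):
  Y=0: P(Y=0) = 1/13, P(X|Y=0) = (1/3, 2/3) → H(X|Y=0) = 0.9183
  Y=1: P(Y=1) = 4/39, P(X|Y=1) = (1/2, 1/2) → H(X|Y=1) = 1.0000
  Y=2: P(Y=2) = 5/39, P(X|Y=2) = (4/5, 1/5) → H(X|Y=2) = 0.7219
  Y=3: P(Y=3) = 9/13, P(X|Y=3) = (17/27, 10/27) → H(X|Y=3) = 0.9510
H(X|Y) = (1/13)·0.9183 + (4/39)·1.0000 + (5/39)·0.7219 + (9/13)·0.9510 = 0.9241 bits

I(X;Y) = H(X) - H(X|Y) = 0.9612 - 0.9241 = 0.0371 bits

Cross-check via I(X;Y) = H(X) + H(Y) - H(X,Y): computing H(Y) from the column sums and H(X,Y) from the 8 cells in the same way gives H(Y) = 1.3688 bits and H(X,Y) = 2.2929 bits, so
I(X;Y) = 0.9612 + 1.3688 - 2.2929 = 0.0371 bits ✓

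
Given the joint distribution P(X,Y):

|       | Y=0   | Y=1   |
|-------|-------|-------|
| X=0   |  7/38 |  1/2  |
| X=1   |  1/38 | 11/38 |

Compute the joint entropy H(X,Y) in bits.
1.6054 bits

H(X,Y) = -Σ_{x,y} P(x,y) log₂ P(x,y). Per-cell terms -P(x,y)·log₂P(x,y):
  X=0: 0.4496, 0.5000
  X=1: 0.1381, 0.5177
Sum of the 4 terms: H(X,Y) = 1.6054 bits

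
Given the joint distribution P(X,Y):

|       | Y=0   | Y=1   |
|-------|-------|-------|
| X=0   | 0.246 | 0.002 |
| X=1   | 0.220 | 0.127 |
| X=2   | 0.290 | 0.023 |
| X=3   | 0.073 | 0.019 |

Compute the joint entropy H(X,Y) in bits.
2.4017 bits

H(X,Y) = -Σ_{x,y} P(x,y) log₂ P(x,y). Per-cell terms -P(x,y)·log₂P(x,y):
  X=0: 0.49772, 0.01793
  X=1: 0.48057, 0.37809
  X=2: 0.51790, 0.12517
  X=3: 0.27565, 0.10864
Sum of the 8 terms: H(X,Y) = 2.4017 bits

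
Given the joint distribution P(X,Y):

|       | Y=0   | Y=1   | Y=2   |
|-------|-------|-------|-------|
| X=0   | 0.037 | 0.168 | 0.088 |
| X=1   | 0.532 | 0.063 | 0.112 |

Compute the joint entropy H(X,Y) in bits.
2.0063 bits

H(X,Y) = -Σ_{x,y} P(x,y) log₂ P(x,y). Per-cell terms -P(x,y)·log₂P(x,y):
  X=0: 0.1760, 0.4323, 0.3086
  X=1: 0.4844, 0.2513, 0.3537
Sum of the 6 terms: H(X,Y) = 2.0063 bits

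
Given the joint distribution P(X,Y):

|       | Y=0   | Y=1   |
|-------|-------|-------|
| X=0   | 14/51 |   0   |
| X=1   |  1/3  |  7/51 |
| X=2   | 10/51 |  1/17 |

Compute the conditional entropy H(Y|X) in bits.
0.6085 bits

H(Y|X) = H(X,Y) - H(X)

H(X,Y) = -Σ_{x,y} P(x,y) log₂ P(x,y). Per-cell terms -P(x,y)·log₂P(x,y):
  X=0: 0.51198, 0.00000
  X=1: 0.52832, 0.39324
  X=2: 0.46088, 0.24044
  (cells with P = 0 contribute 0)
Sum of the 6 terms: H(X,Y) = 2.1349 bits

Marginal of X (row sums):
  P(X=0) = 14/51 + 0 = 14/51
  P(X=1) = 1/3 + 7/51 = 8/17
  P(X=2) = 10/51 + 1/17 = 13/51
H(X) = -[(14/51)·log₂(14/51) + (8/17)·log₂(8/17) + (13/51)·log₂(13/51)]
  = 0.51198 + 0.51175 + 0.50266 = 1.5264 bits

H(Y|X) = H(X,Y) - H(X) = 2.1349 - 1.5264 = 0.6085 bits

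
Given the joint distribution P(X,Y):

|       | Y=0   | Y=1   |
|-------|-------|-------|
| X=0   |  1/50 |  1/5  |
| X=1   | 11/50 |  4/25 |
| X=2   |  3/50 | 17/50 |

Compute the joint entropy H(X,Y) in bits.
2.2536 bits

H(X,Y) = -Σ_{x,y} P(x,y) log₂ P(x,y). Per-cell terms -P(x,y)·log₂P(x,y):
  X=0: 0.1129, 0.4644
  X=1: 0.4806, 0.4230
  X=2: 0.2435, 0.5292
Sum of the 6 terms: H(X,Y) = 2.2536 bits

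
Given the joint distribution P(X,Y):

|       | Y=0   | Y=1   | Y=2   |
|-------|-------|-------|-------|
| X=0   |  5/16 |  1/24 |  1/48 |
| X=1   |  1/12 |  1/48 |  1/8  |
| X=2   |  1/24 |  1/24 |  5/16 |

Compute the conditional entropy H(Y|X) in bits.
0.9814 bits

H(Y|X) = H(X,Y) - H(X)

H(X,Y) = -Σ_{x,y} P(x,y) log₂ P(x,y). Per-cell terms -P(x,y)·log₂P(x,y):
  X=0: 0.52440, 0.19104, 0.11635
  X=1: 0.29875, 0.11635, 0.37500
  X=2: 0.19104, 0.19104, 0.52440
Sum of the 9 terms: H(X,Y) = 2.5284 bits

Marginal of X (row sums):
  P(X=0) = 5/16 + 1/24 + 1/48 = 3/8
  P(X=1) = 1/12 + 1/48 + 1/8 = 11/48
  P(X=2) = 1/24 + 1/24 + 5/16 = 19/48
H(X) = -[(3/8)·log₂(3/8) + (11/48)·log₂(11/48) + (19/48)·log₂(19/48)]
  = 0.53064 + 0.48710 + 0.52924 = 1.5470 bits

H(Y|X) = H(X,Y) - H(X) = 2.5284 - 1.5470 = 0.9814 bits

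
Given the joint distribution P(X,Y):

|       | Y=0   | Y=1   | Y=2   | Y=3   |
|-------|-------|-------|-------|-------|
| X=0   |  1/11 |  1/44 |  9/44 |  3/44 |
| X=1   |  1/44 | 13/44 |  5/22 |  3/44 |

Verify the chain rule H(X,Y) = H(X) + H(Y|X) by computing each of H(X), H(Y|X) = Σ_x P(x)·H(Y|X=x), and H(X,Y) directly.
H(X) = 0.9624 bits, H(Y|X) = 1.6024 bits, H(X,Y) = 2.5648 bits

Marginal of X (row sums):
  P(X=0) = 1/11 + 1/44 + 9/44 + 3/44 = 17/44
  P(X=1) = 1/44 + 13/44 + 5/22 + 3/44 = 27/44
H(X) = -[(17/44)·log₂(17/44) + (27/44)·log₂(27/44)]
  = 0.53008 + 0.43233 = 0.9624 bits

H(Y|X) = Σ_x P(x)·H(Y|X=x):
  X=0: P(X=0) = 17/44, P(Y|X=0) = (4/17, 1/17, 9/17, 3/17) → H(Y|X=0) = 1.65898
  X=1: P(X=1) = 27/44, P(Y|X=1) = (1/27, 13/27, 10/27, 1/9) → H(Y|X=1) = 1.56674
H(Y|X) = (17/44)·1.65898 + (27/44)·1.56674 = 1.6024 bits

H(X,Y) = -Σ_{x,y} P(x,y) log₂ P(x,y). Per-cell terms -P(x,y)·log₂P(x,y):
  X=0: 0.31449, 0.12408, 0.46831, 0.26417
  X=1: 0.12408, 0.51970, 0.48580, 0.26417
Sum of the 8 terms: H(X,Y) = 2.5648 bits

Chain rule check:
  H(X) + H(Y|X) = 0.9624 + 1.6024 = 2.5648 bits
  H(X,Y) = 2.5648 bits
✓ Chain rule verified.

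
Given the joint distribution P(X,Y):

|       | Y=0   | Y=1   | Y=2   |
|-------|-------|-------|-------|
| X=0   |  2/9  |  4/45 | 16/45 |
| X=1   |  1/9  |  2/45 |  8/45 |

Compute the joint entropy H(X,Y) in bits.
2.3179 bits

H(X,Y) = -Σ_{x,y} P(x,y) log₂ P(x,y). Per-cell terms -P(x,y)·log₂P(x,y):
  X=0: 0.48221, 0.31039, 0.53044
  X=1: 0.35221, 0.19964, 0.44300
Sum of the 6 terms: H(X,Y) = 2.3179 bits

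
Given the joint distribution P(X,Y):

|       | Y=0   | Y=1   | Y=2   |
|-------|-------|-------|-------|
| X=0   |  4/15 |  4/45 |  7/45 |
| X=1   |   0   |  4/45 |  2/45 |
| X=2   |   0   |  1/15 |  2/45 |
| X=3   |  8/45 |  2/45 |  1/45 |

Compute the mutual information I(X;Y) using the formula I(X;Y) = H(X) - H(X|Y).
0.3062 bits

I(X;Y) = H(X) - H(X|Y)

Marginal of X (row sums):
  P(X=0) = 4/15 + 4/45 + 7/45 = 23/45
  P(X=1) = 0 + 4/45 + 2/45 = 2/15
  P(X=2) = 0 + 1/15 + 2/45 = 1/9
  P(X=3) = 8/45 + 2/45 + 1/45 = 11/45
H(X) = -[(23/45)·log₂(23/45) + (2/15)·log₂(2/15) + (1/9)·log₂(1/9) + (11/45)·log₂(11/45)]
  = 0.4949 + 0.3876 + 0.3522 + 0.4968 = 1.7315 bits

Marginal of Y (column sums):
  P(Y=0) = 4/15 + 0 + 0 + 8/45 = 4/9
  P(Y=1) = 4/45 + 4/45 + 1/15 + 2/45 = 13/45
  P(Y=2) = 7/45 + 2/45 + 2/45 + 1/45 = 4/15
H(X|Y) = Σ_y P(y)·H(X|Y=y):
  Y=0: P(Y=0) = 4/9, P(X|Y=0) = (3/5, 0, 0, 2/5) → H(X|Y=0) = 0.9710
  Y=1: P(Y=1) = 13/45, P(X|Y=1) = (4/13, 4/13, 3/13, 2/13) → H(X|Y=1) = 1.9501
  Y=2: P(Y=2) = 4/15, P(X|Y=2) = (7/12, 1/6, 1/6, 1/12) → H(X|Y=2) = 1.6140
H(X|Y) = (4/9)·0.9710 + (13/45)·1.9501 + (4/15)·1.6140 = 1.4253 bits

I(X;Y) = H(X) - H(X|Y) = 1.7315 - 1.4253 = 0.3062 bits

Cross-check via I(X;Y) = H(X) + H(Y) - H(X,Y): computing H(Y) from the column sums and H(X,Y) from the 12 cells in the same way gives H(Y) = 1.5460 bits and H(X,Y) = 2.9713 bits, so
I(X;Y) = 1.7315 + 1.5460 - 2.9713 = 0.3062 bits ✓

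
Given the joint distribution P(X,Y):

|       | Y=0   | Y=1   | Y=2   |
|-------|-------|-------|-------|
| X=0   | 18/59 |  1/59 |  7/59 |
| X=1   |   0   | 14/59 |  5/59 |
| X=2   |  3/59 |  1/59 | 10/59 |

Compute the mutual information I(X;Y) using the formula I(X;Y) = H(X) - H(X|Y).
0.5780 bits

I(X;Y) = H(X) - H(X|Y)

Marginal of X (row sums):
  P(X=0) = 18/59 + 1/59 + 7/59 = 26/59
  P(X=1) = 0 + 14/59 + 5/59 = 19/59
  P(X=2) = 3/59 + 1/59 + 10/59 = 14/59
H(X) = -[(26/59)·log₂(26/59) + (19/59)·log₂(19/59) + (14/59)·log₂(14/59)]
  = 0.520971 + 0.526434 + 0.492441 = 1.53985 bits

Marginal of Y (column sums):
  P(Y=0) = 18/59 + 0 + 3/59 = 21/59
  P(Y=1) = 1/59 + 14/59 + 1/59 = 16/59
  P(Y=2) = 7/59 + 5/59 + 10/59 = 22/59
H(X|Y) = Σ_y P(y)·H(X|Y=y):
  Y=0: P(Y=0) = 21/59, P(X|Y=0) = (6/7, 0, 1/7) → H(X|Y=0) = 0.591673
  Y=1: P(Y=1) = 16/59, P(X|Y=1) = (1/16, 7/8, 1/16) → H(X|Y=1) = 0.668564
  Y=2: P(Y=2) = 22/59, P(X|Y=2) = (7/22, 5/22, 5/11) → H(X|Y=2) = 1.528504
H(X|Y) = (21/59)·0.591673 + (16/59)·0.668564 + (22/59)·1.528504 = 0.96185 bits

I(X;Y) = H(X) - H(X|Y) = 1.53985 - 0.96185 = 0.5780 bits

Cross-check via I(X;Y) = H(X) + H(Y) - H(X,Y): computing H(Y) from the column sums and H(X,Y) from the 9 cells in the same way gives H(Y) = 1.57169 bits and H(X,Y) = 2.53354 bits, so
I(X;Y) = 1.53985 + 1.57169 - 2.53354 = 0.5780 bits ✓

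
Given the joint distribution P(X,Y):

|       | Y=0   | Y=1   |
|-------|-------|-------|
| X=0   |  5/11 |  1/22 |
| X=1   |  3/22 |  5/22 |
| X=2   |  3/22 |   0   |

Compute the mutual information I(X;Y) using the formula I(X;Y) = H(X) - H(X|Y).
0.2785 bits

I(X;Y) = H(X) - H(X|Y)

Marginal of X (row sums):
  P(X=0) = 5/11 + 1/22 = 1/2
  P(X=1) = 3/22 + 5/22 = 4/11
  P(X=2) = 3/22 + 0 = 3/22
H(X) = -[(1/2)·log₂(1/2) + (4/11)·log₂(4/11) + (3/22)·log₂(3/22)]
  = 0.500000 + 0.530702 + 0.391973 = 1.422675 bits

Marginal of Y (column sums):
  P(Y=0) = 5/11 + 3/22 + 3/22 = 8/11
  P(Y=1) = 1/22 + 5/22 + 0 = 3/11
H(X|Y) = Σ_y P(y)·H(X|Y=y):
  Y=0: P(Y=0) = 8/11, P(X|Y=0) = (5/8, 3/16, 3/16) → H(X|Y=0) = 1.329434
  Y=1: P(Y=1) = 3/11, P(X|Y=1) = (1/6, 5/6, 0) → H(X|Y=1) = 0.650022
H(X|Y) = (8/11)·1.329434 + (3/11)·0.650022 = 1.144140 bits

I(X;Y) = H(X) - H(X|Y) = 1.422675 - 1.144140 = 0.2785 bits

Cross-check via I(X;Y) = H(X) + H(Y) - H(X,Y): computing H(Y) from the column sums and H(X,Y) from the 6 cells in the same way gives H(Y) = 0.845351 bits and H(X,Y) = 1.989491 bits, so
I(X;Y) = 1.422675 + 0.845351 - 1.989491 = 0.2785 bits ✓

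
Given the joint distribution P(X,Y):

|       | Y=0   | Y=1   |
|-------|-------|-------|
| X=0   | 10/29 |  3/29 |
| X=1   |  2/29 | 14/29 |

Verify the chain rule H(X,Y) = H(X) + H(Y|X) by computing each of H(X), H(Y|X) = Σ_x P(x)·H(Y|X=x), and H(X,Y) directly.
H(X) = 0.9923 bits, H(Y|X) = 0.6493 bits, H(X,Y) = 1.6415 bits

Marginal of X (row sums):
  P(X=0) = 10/29 + 3/29 = 13/29
  P(X=1) = 2/29 + 14/29 = 16/29
H(X) = -[(13/29)·log₂(13/29) + (16/29)·log₂(16/29)]
  = 0.51890 + 0.47337 = 0.9923 bits

H(Y|X) = Σ_x P(x)·H(Y|X=x):
  X=0: P(X=0) = 13/29, P(Y|X=0) = (10/13, 3/13) → H(Y|X=0) = 0.77935
  X=1: P(X=1) = 16/29, P(Y|X=1) = (1/8, 7/8) → H(Y|X=1) = 0.54356
H(Y|X) = (13/29)·0.77935 + (16/29)·0.54356 = 0.6493 bits

H(X,Y) = -Σ_{x,y} P(x,y) log₂ P(x,y). Per-cell terms -P(x,y)·log₂P(x,y):
  X=0: 0.52967, 0.33859
  X=1: 0.26607, 0.50720
Sum of the 4 terms: H(X,Y) = 1.6415 bits

Chain rule check:
  H(X) + H(Y|X) = 0.9923 + 0.6493 = 1.6416 bits
  H(X,Y) = 1.6415 bits
✓ Chain rule verified (Δ = 0.0001 is 4-dp rounding noise: each of the three values was rounded independently).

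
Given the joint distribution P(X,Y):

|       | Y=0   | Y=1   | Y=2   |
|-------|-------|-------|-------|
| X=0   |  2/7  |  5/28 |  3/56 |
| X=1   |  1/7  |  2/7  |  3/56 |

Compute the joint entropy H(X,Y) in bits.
2.3301 bits

H(X,Y) = -Σ_{x,y} P(x,y) log₂ P(x,y). Per-cell terms -P(x,y)·log₂P(x,y):
  X=0: 0.5164, 0.4438, 0.2262
  X=1: 0.4011, 0.5164, 0.2262
Sum of the 6 terms: H(X,Y) = 2.3301 bits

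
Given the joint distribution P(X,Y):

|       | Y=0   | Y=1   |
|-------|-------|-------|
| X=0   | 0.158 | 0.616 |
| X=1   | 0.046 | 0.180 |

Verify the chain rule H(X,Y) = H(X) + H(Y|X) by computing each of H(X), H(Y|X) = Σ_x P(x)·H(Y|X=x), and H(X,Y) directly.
H(X) = 0.7710 bits, H(Y|X) = 0.7299 bits, H(X,Y) = 1.5008 bits

Marginal of X (row sums):
  P(X=0) = 0.158 + 0.616 = 0.774
  P(X=1) = 0.046 + 0.180 = 0.226
H(X) = -[0.774·log₂(0.774) + 0.226·log₂(0.226)]
  = 0.2861 + 0.4849 = 0.7710 bits

H(Y|X) = Σ_x P(x)·H(Y|X=x):
  X=0: P(X=0) = 0.774, P(Y|X=0) = (79/387, 308/387) → H(Y|X=0) = 0.7301
  X=1: P(X=1) = 0.226, P(Y|X=1) = (23/113, 90/113) → H(Y|X=1) = 0.7290
H(Y|X) = 0.774·0.7301 + 0.226·0.7290 = 0.7299 bits

H(X,Y) = -Σ_{x,y} P(x,y) log₂ P(x,y). Per-cell terms -P(x,y)·log₂P(x,y):
  X=0: 0.4206, 0.4306
  X=1: 0.2043, 0.4453
Sum of the 4 terms: H(X,Y) = 1.5008 bits

Chain rule check:
  H(X) + H(Y|X) = 0.7710 + 0.7299 = 1.5009 bits
  H(X,Y) = 1.5008 bits
✓ Chain rule verified (Δ = 0.0001 is 4-dp rounding noise: each of the three values was rounded independently).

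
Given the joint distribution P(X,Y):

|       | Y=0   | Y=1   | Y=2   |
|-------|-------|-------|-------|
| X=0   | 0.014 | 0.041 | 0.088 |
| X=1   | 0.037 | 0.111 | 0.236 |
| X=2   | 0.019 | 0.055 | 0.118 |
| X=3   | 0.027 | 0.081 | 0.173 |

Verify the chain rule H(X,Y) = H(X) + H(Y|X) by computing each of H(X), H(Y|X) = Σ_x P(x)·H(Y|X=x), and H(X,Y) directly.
H(X) = 1.9032 bits, H(Y|X) = 1.2750 bits, H(X,Y) = 3.1782 bits

Marginal of X (row sums):
  P(X=0) = 0.014 + 0.041 + 0.088 = 0.143
  P(X=1) = 0.037 + 0.111 + 0.236 = 0.384
  P(X=2) = 0.019 + 0.055 + 0.118 = 0.192
  P(X=3) = 0.027 + 0.081 + 0.173 = 0.281
H(X) = -[0.143·log₂(0.143) + 0.384·log₂(0.384) + 0.192·log₂(0.192) + 0.281·log₂(0.281)]
  = 0.40125 + 0.53024 + 0.45712 + 0.51461 = 1.9032 bits

H(Y|X) = Σ_x P(x)·H(Y|X=x):
  X=0: P(X=0) = 0.143, P(Y|X=0) = (14/143, 41/143, 8/13) → H(Y|X=0) = 1.27601
  X=1: P(X=1) = 0.384, P(Y|X=1) = (37/384, 37/128, 59/96) → H(Y|X=1) = 1.27446
  X=2: P(X=2) = 0.192, P(Y|X=2) = (19/192, 55/192, 59/96) → H(Y|X=2) = 1.27852
  X=3: P(X=3) = 0.281, P(Y|X=3) = (27/281, 81/281, 173/281) → H(Y|X=3) = 1.27286
H(Y|X) = 0.143·1.27601 + 0.384·1.27446 + 0.192·1.27852 + 0.281·1.27286 = 1.2750 bits

H(X,Y) = -Σ_{x,y} P(x,y) log₂ P(x,y). Per-cell terms -P(x,y)·log₂P(x,y):
  X=0: 0.08622, 0.18894, 0.30856
  X=1: 0.17598, 0.35202, 0.49162
  X=2: 0.10864, 0.23014, 0.36381
  X=3: 0.14069, 0.29370, 0.43789
Sum of the 12 terms: H(X,Y) = 3.1782 bits

Chain rule check:
  H(X) + H(Y|X) = 1.9032 + 1.2750 = 3.1782 bits
  H(X,Y) = 3.1782 bits
✓ Chain rule verified.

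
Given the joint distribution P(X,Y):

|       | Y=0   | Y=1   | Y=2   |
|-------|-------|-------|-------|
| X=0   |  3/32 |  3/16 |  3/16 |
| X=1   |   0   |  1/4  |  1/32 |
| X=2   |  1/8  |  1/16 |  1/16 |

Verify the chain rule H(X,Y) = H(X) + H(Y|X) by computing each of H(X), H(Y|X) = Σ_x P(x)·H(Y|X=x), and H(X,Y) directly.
H(X) = 1.5271 bits, H(Y|X) = 1.2299 bits, H(X,Y) = 2.7570 bits

Marginal of X (row sums):
  P(X=0) = 3/32 + 3/16 + 3/16 = 15/32
  P(X=1) = 0 + 1/4 + 1/32 = 9/32
  P(X=2) = 1/8 + 1/16 + 1/16 = 1/4
H(X) = -[(15/32)·log₂(15/32) + (9/32)·log₂(9/32) + (1/4)·log₂(1/4)]
  = 0.5124 + 0.5147 + 0.5000 = 1.5271 bits

H(Y|X) = Σ_x P(x)·H(Y|X=x):
  X=0: P(X=0) = 15/32, P(Y|X=0) = (1/5, 2/5, 2/5) → H(Y|X=0) = 1.5219
  X=1: P(X=1) = 9/32, P(Y|X=1) = (0, 8/9, 1/9) → H(Y|X=1) = 0.5033
  X=2: P(X=2) = 1/4, P(Y|X=2) = (1/2, 1/4, 1/4) → H(Y|X=2) = 1.5000
H(Y|X) = (15/32)·1.5219 + (9/32)·0.5033 + (1/4)·1.5000 = 1.2299 bits

H(X,Y) = -Σ_{x,y} P(x,y) log₂ P(x,y). Per-cell terms -P(x,y)·log₂P(x,y):
  X=0: 0.3202, 0.4528, 0.4528
  X=1: 0.0000, 0.5000, 0.1562
  X=2: 0.3750, 0.2500, 0.2500
  (cells with P = 0 contribute 0)
Sum of the 9 terms: H(X,Y) = 2.7570 bits

Chain rule check:
  H(X) + H(Y|X) = 1.5271 + 1.2299 = 2.7570 bits
  H(X,Y) = 2.7570 bits
✓ Chain rule verified.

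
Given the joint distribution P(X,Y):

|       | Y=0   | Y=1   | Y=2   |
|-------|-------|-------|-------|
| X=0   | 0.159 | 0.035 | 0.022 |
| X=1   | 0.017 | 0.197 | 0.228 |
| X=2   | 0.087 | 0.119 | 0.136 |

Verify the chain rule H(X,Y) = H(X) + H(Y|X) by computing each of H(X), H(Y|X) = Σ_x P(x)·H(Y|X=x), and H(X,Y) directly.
H(X) = 1.5276 bits, H(Y|X) = 1.2960 bits, H(X,Y) = 2.8236 bits

Marginal of X (row sums):
  P(X=0) = 0.159 + 0.035 + 0.022 = 0.216
  P(X=1) = 0.017 + 0.197 + 0.228 = 0.442
  P(X=2) = 0.087 + 0.119 + 0.136 = 0.342
H(X) = -[0.216·log₂(0.216) + 0.442·log₂(0.442) + 0.342·log₂(0.342)]
  = 0.47755 + 0.52062 + 0.52939 = 1.5276 bits

H(Y|X) = Σ_x P(x)·H(Y|X=x):
  X=0: P(X=0) = 0.216, P(Y|X=0) = (53/72, 35/216, 11/108) → H(Y|X=0) = 1.08646
  X=1: P(X=1) = 0.442, P(Y|X=1) = (1/26, 197/442, 114/221) → H(Y|X=1) = 1.19304
  X=2: P(X=2) = 0.342, P(Y|X=2) = (29/114, 119/342, 68/171) → H(Y|X=2) = 1.56138
H(Y|X) = 0.216·1.08646 + 0.442·1.19304 + 0.342·1.56138 = 1.2960 bits

H(X,Y) = -Σ_{x,y} P(x,y) log₂ P(x,y). Per-cell terms -P(x,y)·log₂P(x,y):
  X=0: 0.42181, 0.16928, 0.12114
  X=1: 0.09993, 0.46172, 0.48630
  X=2: 0.30649, 0.36545, 0.39145
Sum of the 9 terms: H(X,Y) = 2.8236 bits

Chain rule check:
  H(X) + H(Y|X) = 1.5276 + 1.2960 = 2.8236 bits
  H(X,Y) = 2.8236 bits
✓ Chain rule verified.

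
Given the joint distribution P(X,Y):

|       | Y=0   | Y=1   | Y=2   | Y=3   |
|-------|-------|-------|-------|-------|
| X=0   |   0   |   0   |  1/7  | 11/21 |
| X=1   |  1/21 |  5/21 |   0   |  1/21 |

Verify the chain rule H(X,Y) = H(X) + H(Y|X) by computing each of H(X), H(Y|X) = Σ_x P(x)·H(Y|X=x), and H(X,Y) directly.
H(X) = 0.9183 bits, H(Y|X) = 0.8827 bits, H(X,Y) = 1.8010 bits

Marginal of X (row sums):
  P(X=0) = 0 + 0 + 1/7 + 11/21 = 2/3
  P(X=1) = 1/21 + 5/21 + 0 + 1/21 = 1/3
H(X) = -[(2/3)·log₂(2/3) + (1/3)·log₂(1/3)]
  = 0.38998 + 0.52832 = 0.9183 bits

H(Y|X) = Σ_x P(x)·H(Y|X=x):
  X=0: P(X=0) = 2/3, P(Y|X=0) = (0, 0, 3/14, 11/14) → H(Y|X=0) = 0.74960
  X=1: P(X=1) = 1/3, P(Y|X=1) = (1/7, 5/7, 0, 1/7) → H(Y|X=1) = 1.14883
H(Y|X) = (2/3)·0.74960 + (1/3)·1.14883 = 0.8827 bits

H(X,Y) = -Σ_{x,y} P(x,y) log₂ P(x,y). Per-cell terms -P(x,y)·log₂P(x,y):
  X=0: 0.00000, 0.00000, 0.40105, 0.48865
  X=1: 0.20916, 0.49295, 0.00000, 0.20916
  (cells with P = 0 contribute 0)
Sum of the 8 terms: H(X,Y) = 1.8010 bits

Chain rule check:
  H(X) + H(Y|X) = 0.9183 + 0.8827 = 1.8010 bits
  H(X,Y) = 1.8010 bits
✓ Chain rule verified.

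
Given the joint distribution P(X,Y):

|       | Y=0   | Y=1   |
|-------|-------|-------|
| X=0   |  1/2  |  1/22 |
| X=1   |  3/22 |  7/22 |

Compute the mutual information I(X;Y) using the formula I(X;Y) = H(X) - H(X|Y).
0.3194 bits

I(X;Y) = H(X) - H(X|Y)

Marginal of X (row sums):
  P(X=0) = 1/2 + 1/22 = 6/11
  P(X=1) = 3/22 + 7/22 = 5/11
H(X) = -[(6/11)·log₂(6/11) + (5/11)·log₂(5/11)]
  = 0.476983 + 0.517047 = 0.994030 bits

Marginal of Y (column sums):
  P(Y=0) = 1/2 + 3/22 = 7/11
  P(Y=1) = 1/22 + 7/22 = 4/11
H(X|Y) = Σ_y P(y)·H(X|Y=y):
  Y=0: P(Y=0) = 7/11, P(X|Y=0) = (11/14, 3/14) → H(X|Y=0) = 0.749595
  Y=1: P(Y=1) = 4/11, P(X|Y=1) = (1/8, 7/8) → H(X|Y=1) = 0.543564
H(X|Y) = (7/11)·0.749595 + (4/11)·0.543564 = 0.674675 bits

I(X;Y) = H(X) - H(X|Y) = 0.994030 - 0.674675 = 0.3194 bits

Cross-check via I(X;Y) = H(X) + H(Y) - H(X,Y): computing H(Y) from the column sums and H(X,Y) from the 4 cells in the same way gives H(Y) = 0.945660 bits and H(X,Y) = 1.620335 bits, so
I(X;Y) = 0.994030 + 0.945660 - 1.620335 = 0.3194 bits ✓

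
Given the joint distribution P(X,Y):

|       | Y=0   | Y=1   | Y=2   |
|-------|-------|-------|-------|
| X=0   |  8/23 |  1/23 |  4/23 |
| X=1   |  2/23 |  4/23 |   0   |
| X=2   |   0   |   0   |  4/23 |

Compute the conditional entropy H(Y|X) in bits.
0.9398 bits

H(Y|X) = H(X,Y) - H(X)

H(X,Y) = -Σ_{x,y} P(x,y) log₂ P(x,y). Per-cell terms -P(x,y)·log₂P(x,y):
  X=0: 0.52993, 0.19668, 0.43888
  X=1: 0.30640, 0.43888, 0.00000
  X=2: 0.00000, 0.00000, 0.43888
  (cells with P = 0 contribute 0)
Sum of the 9 terms: H(X,Y) = 2.34965 bits

Marginal of X (row sums):
  P(X=0) = 8/23 + 1/23 + 4/23 = 13/23
  P(X=1) = 2/23 + 4/23 + 0 = 6/23
  P(X=2) = 0 + 0 + 4/23 = 4/23
H(X) = -[(13/23)·log₂(13/23) + (6/23)·log₂(6/23) + (4/23)·log₂(4/23)]
  = 0.46524 + 0.50572 + 0.43888 = 1.40984 bits

H(Y|X) = H(X,Y) - H(X) = 2.34965 - 1.40984 = 0.9398 bits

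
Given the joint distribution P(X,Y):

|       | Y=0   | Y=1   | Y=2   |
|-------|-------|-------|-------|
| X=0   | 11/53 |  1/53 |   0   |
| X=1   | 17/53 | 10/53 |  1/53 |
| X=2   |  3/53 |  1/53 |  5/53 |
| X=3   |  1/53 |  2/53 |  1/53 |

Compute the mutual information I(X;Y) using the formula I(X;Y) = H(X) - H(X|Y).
0.2942 bits

I(X;Y) = H(X) - H(X|Y)

Marginal of X (row sums):
  P(X=0) = 11/53 + 1/53 + 0 = 12/53
  P(X=1) = 17/53 + 10/53 + 1/53 = 28/53
  P(X=2) = 3/53 + 1/53 + 5/53 = 9/53
  P(X=3) = 1/53 + 2/53 + 1/53 = 4/53
H(X) = -[(12/53)·log₂(12/53) + (28/53)·log₂(28/53) + (9/53)·log₂(9/53) + (4/53)·log₂(4/53)]
  = 0.485198 + 0.486337 + 0.434377 + 0.281352 = 1.68726 bits

Marginal of Y (column sums):
  P(Y=0) = 11/53 + 17/53 + 3/53 + 1/53 = 32/53
  P(Y=1) = 1/53 + 10/53 + 1/53 + 2/53 = 14/53
  P(Y=2) = 0 + 1/53 + 5/53 + 1/53 = 7/53
H(X|Y) = Σ_y P(y)·H(X|Y=y):
  Y=0: P(Y=0) = 32/53, P(X|Y=0) = (11/32, 17/32, 3/32, 1/32) → H(X|Y=0) = 1.490766
  Y=1: P(Y=1) = 14/53, P(X|Y=1) = (1/14, 5/7, 1/14, 1/7) → H(X|Y=1) = 1.291692
  Y=2: P(Y=2) = 7/53, P(X|Y=2) = (0, 1/7, 5/7, 1/7) → H(X|Y=2) = 1.148835
H(X|Y) = (32/53)·1.490766 + (14/53)·1.291692 + (7/53)·1.148835 = 1.39302 bits

I(X;Y) = H(X) - H(X|Y) = 1.68726 - 1.39302 = 0.2942 bits

Cross-check via I(X;Y) = H(X) + H(Y) - H(X,Y): computing H(Y) from the column sums and H(X,Y) from the 12 cells in the same way gives H(Y) = 1.33255 bits and H(X,Y) = 2.72557 bits, so
I(X;Y) = 1.68726 + 1.33255 - 2.72557 = 0.2942 bits ✓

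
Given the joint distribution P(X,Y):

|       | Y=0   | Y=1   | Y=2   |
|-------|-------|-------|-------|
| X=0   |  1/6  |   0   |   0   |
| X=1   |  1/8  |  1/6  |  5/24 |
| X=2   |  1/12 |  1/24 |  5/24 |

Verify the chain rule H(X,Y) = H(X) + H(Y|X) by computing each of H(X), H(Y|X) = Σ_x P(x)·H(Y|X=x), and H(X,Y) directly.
H(X) = 1.4591 bits, H(Y|X) = 1.2102 bits, H(X,Y) = 2.6694 bits

Marginal of X (row sums):
  P(X=0) = 1/6 + 0 + 0 = 1/6
  P(X=1) = 1/8 + 1/6 + 5/24 = 1/2
  P(X=2) = 1/12 + 1/24 + 5/24 = 1/3
H(X) = -[(1/6)·log₂(1/6) + (1/2)·log₂(1/2) + (1/3)·log₂(1/3)]
  = 0.430827 + 0.500000 + 0.528321 = 1.4591 bits

H(Y|X) = Σ_x P(x)·H(Y|X=x):
  X=0: P(X=0) = 1/6, P(Y|X=0) = (1, 0, 0) → H(Y|X=0) = 0.000000
  X=1: P(X=1) = 1/2, P(Y|X=1) = (1/4, 1/3, 5/12) → H(Y|X=1) = 1.554585
  X=2: P(X=2) = 1/3, P(Y|X=2) = (1/4, 1/8, 5/8) → H(Y|X=2) = 1.298795
H(Y|X) = (1/6)·0.000000 + (1/2)·1.554585 + (1/3)·1.298795 = 1.2102 bits

H(X,Y) = -Σ_{x,y} P(x,y) log₂ P(x,y). Per-cell terms -P(x,y)·log₂P(x,y):
  X=0: 0.430827, 0.000000, 0.000000
  X=1: 0.375000, 0.430827, 0.471466
  X=2: 0.298747, 0.191040, 0.471466
  (cells with P = 0 contribute 0)
Sum of the 9 terms: H(X,Y) = 2.6694 bits

Chain rule check:
  H(X) + H(Y|X) = 1.4591 + 1.2102 = 2.6693 bits
  H(X,Y) = 2.6694 bits
✓ Chain rule verified (Δ = 0.0001 is 4-dp rounding noise: each of the three values was rounded independently).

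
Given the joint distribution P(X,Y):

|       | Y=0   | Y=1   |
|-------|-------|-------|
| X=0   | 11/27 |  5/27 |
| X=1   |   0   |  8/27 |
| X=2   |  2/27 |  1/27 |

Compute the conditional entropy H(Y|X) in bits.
0.6330 bits

H(Y|X) = H(X,Y) - H(X)

H(X,Y) = -Σ_{x,y} P(x,y) log₂ P(x,y). Per-cell terms -P(x,y)·log₂P(x,y):
  X=0: 0.5278, 0.4505
  X=1: 0.0000, 0.5200
  X=2: 0.2781, 0.1761
  (cells with P = 0 contribute 0)
Sum of the 6 terms: H(X,Y) = 1.9525 bits

Marginal of X (row sums):
  P(X=0) = 11/27 + 5/27 = 16/27
  P(X=1) = 0 + 8/27 = 8/27
  P(X=2) = 2/27 + 1/27 = 1/9
H(X) = -[(16/27)·log₂(16/27) + (8/27)·log₂(8/27) + (1/9)·log₂(1/9)]
  = 0.4473 + 0.5200 + 0.3522 = 1.3195 bits

H(Y|X) = H(X,Y) - H(X) = 1.9525 - 1.3195 = 0.6330 bits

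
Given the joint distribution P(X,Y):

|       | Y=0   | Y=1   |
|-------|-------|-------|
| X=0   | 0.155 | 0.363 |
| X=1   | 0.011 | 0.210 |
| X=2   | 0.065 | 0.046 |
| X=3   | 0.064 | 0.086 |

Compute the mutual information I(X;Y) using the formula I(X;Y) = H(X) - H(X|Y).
0.0997 bits

I(X;Y) = H(X) - H(X|Y)

Marginal of X (row sums):
  P(X=0) = 0.155 + 0.363 = 0.518
  P(X=1) = 0.011 + 0.210 = 0.221
  P(X=2) = 0.065 + 0.046 = 0.111
  P(X=3) = 0.064 + 0.086 = 0.150
H(X) = -[0.518·log₂(0.518) + 0.221·log₂(0.221) + 0.111·log₂(0.111) + 0.150·log₂(0.150)]
  = 0.491570 + 0.481312 + 0.352022 + 0.410545 = 1.73545 bits

Marginal of Y (column sums):
  P(Y=0) = 0.155 + 0.011 + 0.065 + 0.064 = 0.295
  P(Y=1) = 0.363 + 0.210 + 0.046 + 0.086 = 0.705
H(X|Y) = Σ_y P(y)·H(X|Y=y):
  Y=0: P(Y=0) = 0.295, P(X|Y=0) = (31/59, 11/295, 13/59, 64/295) → H(X|Y=0) = 1.623870
  Y=1: P(Y=1) = 0.705, P(X|Y=1) = (121/235, 14/47, 46/705, 86/705) → H(X|Y=1) = 1.640738
H(X|Y) = 0.295·1.623870 + 0.705·1.640738 = 1.63576 bits

I(X;Y) = H(X) - H(X|Y) = 1.73545 - 1.63576 = 0.0997 bits

Cross-check via I(X;Y) = H(X) + H(Y) - H(X,Y): computing H(Y) from the column sums and H(X,Y) from the 8 cells in the same way gives H(Y) = 0.87509 bits and H(X,Y) = 2.51085 bits, so
I(X;Y) = 1.73545 + 0.87509 - 2.51085 = 0.0997 bits ✓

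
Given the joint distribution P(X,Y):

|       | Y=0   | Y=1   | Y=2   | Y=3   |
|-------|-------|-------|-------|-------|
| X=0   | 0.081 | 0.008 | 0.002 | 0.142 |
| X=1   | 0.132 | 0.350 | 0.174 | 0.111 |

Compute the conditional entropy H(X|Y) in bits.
0.5254 bits

H(X|Y) = H(X,Y) - H(Y)

H(X,Y) = -Σ_{x,y} P(x,y) log₂ P(x,y). Per-cell terms -P(x,y)·log₂P(x,y):
  X=0: 0.293701, 0.055726, 0.017932, 0.399877
  X=1: 0.385624, 0.530101, 0.438974, 0.352022
Sum of the 8 terms: H(X,Y) = 2.47396 bits

Marginal of Y (column sums):
  P(Y=0) = 0.081 + 0.132 = 0.213
  P(Y=1) = 0.008 + 0.350 = 0.358
  P(Y=2) = 0.002 + 0.174 = 0.176
  P(Y=3) = 0.142 + 0.111 = 0.253
H(Y) = -[0.213·log₂(0.213) + 0.358·log₂(0.358) + 0.176·log₂(0.176) + 0.253·log₂(0.253)]
  = 0.475219 + 0.530545 + 0.441118 + 0.501646 = 1.94853 bits

H(X|Y) = H(X,Y) - H(Y) = 2.47396 - 1.94853 = 0.5254 bits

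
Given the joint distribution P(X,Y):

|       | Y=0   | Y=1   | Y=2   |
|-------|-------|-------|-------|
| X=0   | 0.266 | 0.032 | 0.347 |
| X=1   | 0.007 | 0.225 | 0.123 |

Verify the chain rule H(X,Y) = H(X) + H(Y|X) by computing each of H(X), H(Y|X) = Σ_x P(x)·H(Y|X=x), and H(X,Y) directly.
H(X) = 0.9385 bits, H(Y|X) = 1.1647 bits, H(X,Y) = 2.1031 bits

Marginal of X (row sums):
  P(X=0) = 0.266 + 0.032 + 0.347 = 0.645
  P(X=1) = 0.007 + 0.225 + 0.123 = 0.355
H(X) = -[0.645·log₂(0.645) + 0.355·log₂(0.355)]
  = 0.40805 + 0.53041 = 0.9385 bits

H(Y|X) = Σ_x P(x)·H(Y|X=x):
  X=0: P(X=0) = 0.645, P(Y|X=0) = (266/645, 32/645, 347/645) → H(Y|X=0) = 1.22313
  X=1: P(X=1) = 0.355, P(Y|X=1) = (7/355, 45/71, 123/355) → H(Y|X=1) = 1.05849
H(Y|X) = 0.645·1.22313 + 0.355·1.05849 = 1.1647 bits

H(X,Y) = -Σ_{x,y} P(x,y) log₂ P(x,y). Per-cell terms -P(x,y)·log₂P(x,y):
  X=0: 0.50819, 0.15891, 0.52987
  X=1: 0.05011, 0.48420, 0.37186
Sum of the 6 terms: H(X,Y) = 2.1031 bits

Chain rule check:
  H(X) + H(Y|X) = 0.9385 + 1.1647 = 2.1032 bits
  H(X,Y) = 2.1031 bits
✓ Chain rule verified (Δ = 0.0001 is 4-dp rounding noise: each of the three values was rounded independently).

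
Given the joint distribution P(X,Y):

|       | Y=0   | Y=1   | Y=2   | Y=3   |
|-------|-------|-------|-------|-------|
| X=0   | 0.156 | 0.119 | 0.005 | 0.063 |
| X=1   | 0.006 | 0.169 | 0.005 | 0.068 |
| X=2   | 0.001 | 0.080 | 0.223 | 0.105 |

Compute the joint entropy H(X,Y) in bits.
2.9784 bits

H(X,Y) = -Σ_{x,y} P(x,y) log₂ P(x,y). Per-cell terms -P(x,y)·log₂P(x,y):
  X=0: 0.4181, 0.3654, 0.0382, 0.2513
  X=1: 0.0443, 0.4335, 0.0382, 0.2637
  X=2: 0.0100, 0.2915, 0.4828, 0.3414
Sum of the 12 terms: H(X,Y) = 2.9784 bits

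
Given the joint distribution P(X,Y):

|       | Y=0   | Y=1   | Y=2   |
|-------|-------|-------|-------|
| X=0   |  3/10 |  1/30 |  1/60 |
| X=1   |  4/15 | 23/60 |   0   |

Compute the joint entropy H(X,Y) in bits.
1.8219 bits

H(X,Y) = -Σ_{x,y} P(x,y) log₂ P(x,y). Per-cell terms -P(x,y)·log₂P(x,y):
  X=0: 0.5211, 0.1636, 0.0984
  X=1: 0.5085, 0.5303, 0.0000
  (cells with P = 0 contribute 0)
Sum of the 6 terms: H(X,Y) = 1.8219 bits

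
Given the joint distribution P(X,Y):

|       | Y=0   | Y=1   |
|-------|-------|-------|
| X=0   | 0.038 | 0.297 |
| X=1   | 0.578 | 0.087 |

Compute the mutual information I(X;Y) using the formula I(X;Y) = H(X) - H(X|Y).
0.4177 bits

I(X;Y) = H(X) - H(X|Y)

Marginal of X (row sums):
  P(X=0) = 0.038 + 0.297 = 0.335
  P(X=1) = 0.578 + 0.087 = 0.665
H(X) = -[0.335·log₂(0.335) + 0.665·log₂(0.665)]
  = 0.52855 + 0.39140 = 0.91995 bits

Marginal of Y (column sums):
  P(Y=0) = 0.038 + 0.578 = 0.616
  P(Y=1) = 0.297 + 0.087 = 0.384
H(X|Y) = Σ_y P(y)·H(X|Y=y):
  Y=0: P(Y=0) = 0.616, P(X|Y=0) = (19/308, 289/308) → H(X|Y=0) = 0.33411
  Y=1: P(Y=1) = 0.384, P(X|Y=1) = (99/128, 29/128) → H(X|Y=1) = 0.77197
H(X|Y) = 0.616·0.33411 + 0.384·0.77197 = 0.50225 bits

I(X;Y) = H(X) - H(X|Y) = 0.91995 - 0.50225 = 0.4177 bits

Cross-check via I(X;Y) = H(X) + H(Y) - H(X,Y): computing H(Y) from the column sums and H(X,Y) from the 4 cells in the same way gives H(Y) = 0.96082 bits and H(X,Y) = 1.46307 bits, so
I(X;Y) = 0.91995 + 0.96082 - 1.46307 = 0.4177 bits ✓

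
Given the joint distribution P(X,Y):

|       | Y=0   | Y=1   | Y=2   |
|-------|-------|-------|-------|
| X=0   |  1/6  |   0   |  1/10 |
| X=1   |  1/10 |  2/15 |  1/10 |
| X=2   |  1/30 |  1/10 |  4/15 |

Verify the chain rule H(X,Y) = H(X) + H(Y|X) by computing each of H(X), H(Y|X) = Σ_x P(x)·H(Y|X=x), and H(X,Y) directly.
H(X) = 1.5656 bits, H(Y|X) = 1.2537 bits, H(X,Y) = 2.8193 bits

Marginal of X (row sums):
  P(X=0) = 1/6 + 0 + 1/10 = 4/15
  P(X=1) = 1/10 + 2/15 + 1/10 = 1/3
  P(X=2) = 1/30 + 1/10 + 4/15 = 2/5
H(X) = -[(4/15)·log₂(4/15) + (1/3)·log₂(1/3) + (2/5)·log₂(2/5)]
  = 0.5085 + 0.5283 + 0.5288 = 1.5656 bits

H(Y|X) = Σ_x P(x)·H(Y|X=x):
  X=0: P(X=0) = 4/15, P(Y|X=0) = (5/8, 0, 3/8) → H(Y|X=0) = 0.9544
  X=1: P(X=1) = 1/3, P(Y|X=1) = (3/10, 2/5, 3/10) → H(Y|X=1) = 1.5710
  X=2: P(X=2) = 2/5, P(Y|X=2) = (1/12, 1/4, 2/3) → H(Y|X=2) = 1.1887
H(Y|X) = (4/15)·0.9544 + (1/3)·1.5710 + (2/5)·1.1887 = 1.2537 bits

H(X,Y) = -Σ_{x,y} P(x,y) log₂ P(x,y). Per-cell terms -P(x,y)·log₂P(x,y):
  X=0: 0.4308, 0.0000, 0.3322
  X=1: 0.3322, 0.3876, 0.3322
  X=2: 0.1636, 0.3322, 0.5085
  (cells with P = 0 contribute 0)
Sum of the 9 terms: H(X,Y) = 2.8193 bits

Chain rule check:
  H(X) + H(Y|X) = 1.5656 + 1.2537 = 2.8193 bits
  H(X,Y) = 2.8193 bits
✓ Chain rule verified.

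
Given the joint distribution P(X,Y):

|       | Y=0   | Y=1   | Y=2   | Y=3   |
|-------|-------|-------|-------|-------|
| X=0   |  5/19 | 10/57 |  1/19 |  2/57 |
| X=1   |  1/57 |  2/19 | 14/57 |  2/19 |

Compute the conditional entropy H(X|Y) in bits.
0.6770 bits

H(X|Y) = H(X,Y) - H(Y)

H(X,Y) = -Σ_{x,y} P(x,y) log₂ P(x,y). Per-cell terms -P(x,y)·log₂P(x,y):
  X=0: 0.506842, 0.440520, 0.223575, 0.169575
  X=1: 0.102331, 0.341887, 0.497500, 0.341887
Sum of the 8 terms: H(X,Y) = 2.624117 bits

Marginal of Y (column sums):
  P(Y=0) = 5/19 + 1/57 = 16/57
  P(Y=1) = 10/57 + 2/19 = 16/57
  P(Y=2) = 1/19 + 14/57 = 17/57
  P(Y=3) = 2/57 + 2/19 = 8/57
H(Y) = -[(16/57)·log₂(16/57) + (16/57)·log₂(16/57) + (17/57)·log₂(17/57) + (8/57)·log₂(8/57)]
  = 0.514495 + 0.514495 + 0.520566 + 0.397599 = 1.947155 bits

H(X|Y) = H(X,Y) - H(Y) = 2.624117 - 1.947155 = 0.6770 bits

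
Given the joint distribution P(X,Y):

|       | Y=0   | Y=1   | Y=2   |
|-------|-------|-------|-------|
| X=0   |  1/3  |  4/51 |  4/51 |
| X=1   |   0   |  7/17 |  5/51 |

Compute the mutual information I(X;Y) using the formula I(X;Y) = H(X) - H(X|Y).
0.5139 bits

I(X;Y) = H(X) - H(X|Y)

Marginal of X (row sums):
  P(X=0) = 1/3 + 4/51 + 4/51 = 25/51
  P(X=1) = 0 + 7/17 + 5/51 = 26/51
H(X) = -[(25/51)·log₂(25/51) + (26/51)·log₂(26/51)]
  = 0.50420 + 0.49552 = 0.99972 bits

Marginal of Y (column sums):
  P(Y=0) = 1/3 + 0 = 1/3
  P(Y=1) = 4/51 + 7/17 = 25/51
  P(Y=2) = 4/51 + 5/51 = 3/17
H(X|Y) = Σ_y P(y)·H(X|Y=y):
  Y=0: P(Y=0) = 1/3, P(X|Y=0) = (1, 0) → H(X|Y=0) = 0.00000
  Y=1: P(Y=1) = 25/51, P(X|Y=1) = (4/25, 21/25) → H(X|Y=1) = 0.63431
  Y=2: P(Y=2) = 3/17, P(X|Y=2) = (4/9, 5/9) → H(X|Y=2) = 0.99108
H(X|Y) = (1/3)·0.00000 + (25/51)·0.63431 + (3/17)·0.99108 = 0.48583 bits

I(X;Y) = H(X) - H(X|Y) = 0.99972 - 0.48583 = 0.5139 bits

Cross-check via I(X;Y) = H(X) + H(Y) - H(X,Y): computing H(Y) from the column sums and H(X,Y) from the 6 cells in the same way gives H(Y) = 1.47414 bits and H(X,Y) = 1.95997 bits, so
I(X;Y) = 0.99972 + 1.47414 - 1.95997 = 0.5139 bits ✓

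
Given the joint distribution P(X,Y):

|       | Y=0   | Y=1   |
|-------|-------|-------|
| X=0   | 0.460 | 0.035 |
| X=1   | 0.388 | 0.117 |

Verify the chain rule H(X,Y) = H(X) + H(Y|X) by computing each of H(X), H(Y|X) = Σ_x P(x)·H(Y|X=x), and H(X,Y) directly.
H(X) = 0.9999 bits, H(Y|X) = 0.5768 bits, H(X,Y) = 1.5767 bits

Marginal of X (row sums):
  P(X=0) = 0.460 + 0.035 = 0.495
  P(X=1) = 0.388 + 0.117 = 0.505
H(X) = -[0.495·log₂(0.495) + 0.505·log₂(0.505)]
  = 0.50218 + 0.49775 = 0.9999 bits

H(Y|X) = Σ_x P(x)·H(Y|X=x):
  X=0: P(X=0) = 0.495, P(Y|X=0) = (92/99, 7/99) → H(Y|X=0) = 0.36856
  X=1: P(X=1) = 0.505, P(Y|X=1) = (388/505, 117/505) → H(Y|X=1) = 0.78093
H(Y|X) = 0.495·0.36856 + 0.505·0.78093 = 0.5768 bits

H(X,Y) = -Σ_{x,y} P(x,y) log₂ P(x,y). Per-cell terms -P(x,y)·log₂P(x,y):
  X=0: 0.51534, 0.16928
  X=1: 0.52996, 0.36216
Sum of the 4 terms: H(X,Y) = 1.5767 bits

Chain rule check:
  H(X) + H(Y|X) = 0.9999 + 0.5768 = 1.5767 bits
  H(X,Y) = 1.5767 bits
✓ Chain rule verified.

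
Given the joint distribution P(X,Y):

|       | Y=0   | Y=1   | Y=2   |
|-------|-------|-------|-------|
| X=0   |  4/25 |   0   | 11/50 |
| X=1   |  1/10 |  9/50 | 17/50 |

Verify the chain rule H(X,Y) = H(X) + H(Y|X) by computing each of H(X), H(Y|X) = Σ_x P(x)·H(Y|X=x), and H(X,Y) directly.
H(X) = 0.9580 bits, H(Y|X) = 1.2522 bits, H(X,Y) = 2.2103 bits

Marginal of X (row sums):
  P(X=0) = 4/25 + 0 + 11/50 = 19/50
  P(X=1) = 1/10 + 9/50 + 17/50 = 31/50
H(X) = -[(19/50)·log₂(19/50) + (31/50)·log₂(31/50)]
  = 0.53045 + 0.42759 = 0.9580 bits

H(Y|X) = Σ_x P(x)·H(Y|X=x):
  X=0: P(X=0) = 19/50, P(Y|X=0) = (8/19, 0, 11/19) → H(Y|X=0) = 0.98194
  X=1: P(X=1) = 31/50, P(Y|X=1) = (5/31, 9/31, 17/31) → H(Y|X=1) = 1.41788
H(Y|X) = (19/50)·0.98194 + (31/50)·1.41788 = 1.2522 bits

H(X,Y) = -Σ_{x,y} P(x,y) log₂ P(x,y). Per-cell terms -P(x,y)·log₂P(x,y):
  X=0: 0.42302, 0.00000, 0.48057
  X=1: 0.33219, 0.44531, 0.52917
  (cells with P = 0 contribute 0)
Sum of the 6 terms: H(X,Y) = 2.2103 bits

Chain rule check:
  H(X) + H(Y|X) = 0.9580 + 1.2522 = 2.2102 bits
  H(X,Y) = 2.2103 bits
✓ Chain rule verified (Δ = 0.0001 is 4-dp rounding noise: each of the three values was rounded independently).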